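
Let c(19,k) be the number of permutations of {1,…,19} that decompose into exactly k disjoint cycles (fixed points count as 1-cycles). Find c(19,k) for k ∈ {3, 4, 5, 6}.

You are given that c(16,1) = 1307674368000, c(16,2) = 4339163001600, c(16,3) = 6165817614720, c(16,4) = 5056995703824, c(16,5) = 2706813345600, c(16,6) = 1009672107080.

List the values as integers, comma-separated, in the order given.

34012249593822720, 30321254007719424, 17950712280921504, 7551527592063024

[17] T[17,1]:16*1307674368000+0=20922789888000 · T[17,2]:16*4339163001600+1307674368000=70734282393600 · T[17,3]:16*6165817614720+4339163001600=102992244837120 · T[17,4]:16*5056995703824+6165817614720=87077748875904 · T[17,5]:16*2706813345600+5056995703824=48366009233424 · T[17,6]:16*1009672107080+2706813345600=18861567058880
[18] T[18,2]:17*70734282393600+20922789888000=1223405590579200 · T[18,3]:17*102992244837120+70734282393600=1821602444624640 · T[18,4]:17*87077748875904+102992244837120=1583313975727488 · T[18,5]:17*48366009233424+87077748875904=909299905844112 · T[18,6]:17*18861567058880+48366009233424=369012649234384
[19] T[19,3]:18*1821602444624640+1223405590579200=34012249593822720 · T[19,4]:18*1583313975727488+1821602444624640=30321254007719424 · T[19,5]:18*909299905844112+1583313975727488=17950712280921504 · T[19,6]:18*369012649234384+909299905844112=7551527592063024
Read c(19,3) = 34012249593822720, c(19,4) = 30321254007719424, c(19,5) = 17950712280921504, c(19,6) = 7551527592063024.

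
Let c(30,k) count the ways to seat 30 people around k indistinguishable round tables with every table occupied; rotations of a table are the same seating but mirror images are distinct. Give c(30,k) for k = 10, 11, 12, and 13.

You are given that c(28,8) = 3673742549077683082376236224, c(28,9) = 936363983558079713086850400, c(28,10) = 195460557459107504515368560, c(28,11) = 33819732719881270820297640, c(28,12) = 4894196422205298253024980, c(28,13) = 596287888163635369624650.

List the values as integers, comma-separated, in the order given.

215760462268683520394805979744, 39539238727270799376544542000, 6097272817323042122728617800, 796974693974455191377937300

r29: T_29,9=28×936363983558079713086850400+3673742549077683082376236224=29891934088703915048808047424; T_29,10=28×195460557459107504515368560+936363983558079713086850400=6409259592413089839517170080; T_29,11=28×33819732719881270820297640+195460557459107504515368560=1142413073615783087483702480; T_29,12=28×4894196422205298253024980+33819732719881270820297640=170857232541629621904997080; T_29,13=28×596287888163635369624650+4894196422205298253024980=21590257290787088602515180
r30: T_30,10=29×6409259592413089839517170080+29891934088703915048808047424=215760462268683520394805979744; T_30,11=29×1142413073615783087483702480+6409259592413089839517170080=39539238727270799376544542000; T_30,12=29×170857232541629621904997080+1142413073615783087483702480=6097272817323042122728617800; T_30,13=29×21590257290787088602515180+170857232541629621904997080=796974693974455191377937300
Read c(30,10) = 215760462268683520394805979744, c(30,11) = 39539238727270799376544542000, c(30,12) = 6097272817323042122728617800, c(30,13) = 796974693974455191377937300.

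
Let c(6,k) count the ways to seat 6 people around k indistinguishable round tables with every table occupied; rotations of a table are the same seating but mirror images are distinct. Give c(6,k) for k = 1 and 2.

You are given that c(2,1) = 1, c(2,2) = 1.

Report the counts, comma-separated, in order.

i=3: T(3,1)=0+2·1=2 | T(3,2)=1+2·1=3
i=4: T(4,1)=0+3·2=6 | T(4,2)=2+3·3=11
i=5: T(5,1)=0+4·6=24 | T(5,2)=6+4·11=50
i=6: T(6,1)=0+5·24=120 | T(6,2)=24+5·50=274
Read c(6,1) = 120, c(6,2) = 274.

120, 274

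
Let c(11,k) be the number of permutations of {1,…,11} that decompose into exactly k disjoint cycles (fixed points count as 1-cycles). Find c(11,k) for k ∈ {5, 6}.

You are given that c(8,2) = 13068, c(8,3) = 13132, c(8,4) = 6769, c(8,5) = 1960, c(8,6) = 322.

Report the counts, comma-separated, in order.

@9  (9,3):13132·8+13068→118124, (9,4):6769·8+13132→67284, (9,5):1960·8+6769→22449, (9,6):322·8+1960→4536
@10  (10,4):67284·9+118124→723680, (10,5):22449·9+67284→269325, (10,6):4536·9+22449→63273
@11  (11,5):269325·10+723680→3416930, (11,6):63273·10+269325→902055
Read c(11,5) = 3416930, c(11,6) = 902055.

3416930, 902055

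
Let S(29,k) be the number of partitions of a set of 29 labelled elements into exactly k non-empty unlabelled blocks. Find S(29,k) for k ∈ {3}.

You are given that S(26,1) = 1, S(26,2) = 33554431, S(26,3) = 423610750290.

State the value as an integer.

11438127792025

r27: T_27,1=1×1+0=1; T_27,2=2×33554431+1=67108863; T_27,3=3×423610750290+33554431=1270865805301
r28: T_28,2=2×67108863+1=134217727; T_28,3=3×1270865805301+67108863=3812664524766
r29: T_29,3=3×3812664524766+134217727=11438127792025
Read S(29,3) = 11438127792025.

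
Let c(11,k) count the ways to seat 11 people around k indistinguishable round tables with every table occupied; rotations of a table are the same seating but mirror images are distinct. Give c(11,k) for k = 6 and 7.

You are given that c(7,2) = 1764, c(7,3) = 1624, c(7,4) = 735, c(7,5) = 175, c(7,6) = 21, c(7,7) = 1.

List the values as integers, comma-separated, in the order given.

r8: T_8,3=7×1624+1764=13132; T_8,4=7×735+1624=6769; T_8,5=7×175+735=1960; T_8,6=7×21+175=322; T_8,7=7×1+21=28
r9: T_9,4=8×6769+13132=67284; T_9,5=8×1960+6769=22449; T_9,6=8×322+1960=4536; T_9,7=8×28+322=546
r10: T_10,5=9×22449+67284=269325; T_10,6=9×4536+22449=63273; T_10,7=9×546+4536=9450
r11: T_11,6=10×63273+269325=902055; T_11,7=10×9450+63273=157773
Read c(11,6) = 902055, c(11,7) = 157773.

902055, 157773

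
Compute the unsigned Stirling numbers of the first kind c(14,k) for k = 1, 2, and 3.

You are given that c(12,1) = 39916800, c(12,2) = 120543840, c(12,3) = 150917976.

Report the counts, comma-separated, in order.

r13: T_13,1=12×39916800+0=479001600; T_13,2=12×120543840+39916800=1486442880; T_13,3=12×150917976+120543840=1931559552
r14: T_14,1=13×479001600+0=6227020800; T_14,2=13×1486442880+479001600=19802759040; T_14,3=13×1931559552+1486442880=26596717056
Read c(14,1) = 6227020800, c(14,2) = 19802759040, c(14,3) = 26596717056.

6227020800, 19802759040, 26596717056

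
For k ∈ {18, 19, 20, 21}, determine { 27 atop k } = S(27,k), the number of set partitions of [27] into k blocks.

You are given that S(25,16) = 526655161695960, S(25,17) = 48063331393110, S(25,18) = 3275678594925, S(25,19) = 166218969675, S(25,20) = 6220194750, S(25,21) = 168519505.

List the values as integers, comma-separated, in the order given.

[26] T[26,17]:17*48063331393110+526655161695960=1343731795378830 · T[26,18]:18*3275678594925+48063331393110=107025546101760 · T[26,19]:19*166218969675+3275678594925=6433839018750 · T[26,20]:20*6220194750+166218969675=290622864675 · T[26,21]:21*168519505+6220194750=9759104355
[27] T[27,18]:18*107025546101760+1343731795378830=3270191625210510 · T[27,19]:19*6433839018750+107025546101760=229268487458010 · T[27,20]:20*290622864675+6433839018750=12246296312250 · T[27,21]:21*9759104355+290622864675=495564056130
Read S(27,18) = 3270191625210510, S(27,19) = 229268487458010, S(27,20) = 12246296312250, S(27,21) = 495564056130.

3270191625210510, 229268487458010, 12246296312250, 495564056130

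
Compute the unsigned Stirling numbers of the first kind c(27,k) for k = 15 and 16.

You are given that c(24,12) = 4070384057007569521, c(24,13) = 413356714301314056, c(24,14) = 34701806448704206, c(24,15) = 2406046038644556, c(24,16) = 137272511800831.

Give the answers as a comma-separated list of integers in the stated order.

137637641117332879365, 9666373658466991050

@25  (25,13):413356714301314056·24+4070384057007569521→13990945200239106865, (25,14):34701806448704206·24+413356714301314056→1246200069070215000, (25,15):2406046038644556·24+34701806448704206→92446911376173550, (25,16):137272511800831·24+2406046038644556→5700586321864500
@26  (26,14):1246200069070215000·25+13990945200239106865→45145946926994481865, (26,15):92446911376173550·25+1246200069070215000→3557372853474553750, (26,16):5700586321864500·25+92446911376173550→234961569422786050
@27  (27,15):3557372853474553750·26+45145946926994481865→137637641117332879365, (27,16):234961569422786050·26+3557372853474553750→9666373658466991050
Read c(27,15) = 137637641117332879365, c(27,16) = 9666373658466991050.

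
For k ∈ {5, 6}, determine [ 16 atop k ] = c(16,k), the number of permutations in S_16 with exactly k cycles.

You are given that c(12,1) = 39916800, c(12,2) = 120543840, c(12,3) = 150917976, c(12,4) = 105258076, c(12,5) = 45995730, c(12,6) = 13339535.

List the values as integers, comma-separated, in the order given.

2706813345600, 1009672107080

@13  (13,2):120543840·12+39916800→1486442880, (13,3):150917976·12+120543840→1931559552, (13,4):105258076·12+150917976→1414014888, (13,5):45995730·12+105258076→657206836, (13,6):13339535·12+45995730→206070150
@14  (14,3):1931559552·13+1486442880→26596717056, (14,4):1414014888·13+1931559552→20313753096, (14,5):657206836·13+1414014888→9957703756, (14,6):206070150·13+657206836→3336118786
@15  (15,4):20313753096·14+26596717056→310989260400, (15,5):9957703756·14+20313753096→159721605680, (15,6):3336118786·14+9957703756→56663366760
@16  (16,5):159721605680·15+310989260400→2706813345600, (16,6):56663366760·15+159721605680→1009672107080
Read c(16,5) = 2706813345600, c(16,6) = 1009672107080.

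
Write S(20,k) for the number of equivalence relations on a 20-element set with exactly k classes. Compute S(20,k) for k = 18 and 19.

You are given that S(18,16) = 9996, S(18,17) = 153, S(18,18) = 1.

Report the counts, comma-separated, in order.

row 19: T[19][17]=17·153+9996=12597  T[19][18]=18·1+153=171  T[19][19]=19·0+1=1
row 20: T[20][18]=18·171+12597=15675  T[20][19]=19·1+171=190
Read S(20,18) = 15675, S(20,19) = 190.

15675, 190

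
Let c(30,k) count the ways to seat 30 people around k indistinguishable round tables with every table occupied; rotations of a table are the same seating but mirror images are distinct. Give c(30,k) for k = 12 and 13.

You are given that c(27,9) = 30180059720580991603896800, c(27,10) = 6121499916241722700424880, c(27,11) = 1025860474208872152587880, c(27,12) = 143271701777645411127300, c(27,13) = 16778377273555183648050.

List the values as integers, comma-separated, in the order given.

6097272817323042122728617800, 796974693974455191377937300

[28] T[28,10]:27*6121499916241722700424880+30180059720580991603896800=195460557459107504515368560 · T[28,11]:27*1025860474208872152587880+6121499916241722700424880=33819732719881270820297640 · T[28,12]:27*143271701777645411127300+1025860474208872152587880=4894196422205298253024980 · T[28,13]:27*16778377273555183648050+143271701777645411127300=596287888163635369624650
[29] T[29,11]:28*33819732719881270820297640+195460557459107504515368560=1142413073615783087483702480 · T[29,12]:28*4894196422205298253024980+33819732719881270820297640=170857232541629621904997080 · T[29,13]:28*596287888163635369624650+4894196422205298253024980=21590257290787088602515180
[30] T[30,12]:29*170857232541629621904997080+1142413073615783087483702480=6097272817323042122728617800 · T[30,13]:29*21590257290787088602515180+170857232541629621904997080=796974693974455191377937300
Read c(30,12) = 6097272817323042122728617800, c(30,13) = 796974693974455191377937300.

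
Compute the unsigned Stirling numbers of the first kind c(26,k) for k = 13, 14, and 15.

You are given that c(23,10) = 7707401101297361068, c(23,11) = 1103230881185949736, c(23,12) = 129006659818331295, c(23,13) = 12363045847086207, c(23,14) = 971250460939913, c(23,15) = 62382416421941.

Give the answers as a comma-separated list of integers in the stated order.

480544558742733545125, 45145946926994481865, 3557372853474553750

@24  (24,11):1103230881185949736·23+7707401101297361068→33081711368574204996, (24,12):129006659818331295·23+1103230881185949736→4070384057007569521, (24,13):12363045847086207·23+129006659818331295→413356714301314056, (24,14):971250460939913·23+12363045847086207→34701806448704206, (24,15):62382416421941·23+971250460939913→2406046038644556
@25  (25,12):4070384057007569521·24+33081711368574204996→130770928736755873500, (25,13):413356714301314056·24+4070384057007569521→13990945200239106865, (25,14):34701806448704206·24+413356714301314056→1246200069070215000, (25,15):2406046038644556·24+34701806448704206→92446911376173550
@26  (26,13):13990945200239106865·25+130770928736755873500→480544558742733545125, (26,14):1246200069070215000·25+13990945200239106865→45145946926994481865, (26,15):92446911376173550·25+1246200069070215000→3557372853474553750
Read c(26,13) = 480544558742733545125, c(26,14) = 45145946926994481865, c(26,15) = 3557372853474553750.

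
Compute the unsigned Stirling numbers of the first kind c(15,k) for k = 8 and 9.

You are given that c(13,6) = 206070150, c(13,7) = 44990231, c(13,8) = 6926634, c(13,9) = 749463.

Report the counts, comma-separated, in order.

row 14: T[14][7]=13·44990231+206070150=790943153  T[14][8]=13·6926634+44990231=135036473  T[14][9]=13·749463+6926634=16669653
row 15: T[15][8]=14·135036473+790943153=2681453775  T[15][9]=14·16669653+135036473=368411615
Read c(15,8) = 2681453775, c(15,9) = 368411615.

2681453775, 368411615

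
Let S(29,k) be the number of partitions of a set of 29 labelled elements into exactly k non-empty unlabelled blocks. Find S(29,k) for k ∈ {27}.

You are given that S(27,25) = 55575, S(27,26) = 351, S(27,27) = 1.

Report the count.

74907

@28  (28,26):351·26+55575→64701, (28,27):1·27+351→378
@29  (29,27):378·27+64701→74907
Read S(29,27) = 74907.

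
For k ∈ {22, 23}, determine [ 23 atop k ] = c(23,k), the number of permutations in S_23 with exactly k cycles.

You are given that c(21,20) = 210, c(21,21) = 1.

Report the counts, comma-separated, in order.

253, 1

row 22: T[22][21]=21·1+210=231  T[22][22]=21·0+1=1
row 23: T[23][22]=22·1+231=253  T[23][23]=22·0+1=1
Read c(23,22) = 253, c(23,23) = 1.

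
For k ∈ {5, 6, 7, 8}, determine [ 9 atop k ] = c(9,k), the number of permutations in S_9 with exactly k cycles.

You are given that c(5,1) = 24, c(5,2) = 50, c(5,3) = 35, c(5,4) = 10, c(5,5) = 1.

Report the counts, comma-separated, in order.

22449, 4536, 546, 36

i=6: T(6,2)=24+5·50=274 | T(6,3)=50+5·35=225 | T(6,4)=35+5·10=85 | T(6,5)=10+5·1=15 | T(6,6)=1+5·0=1
i=7: T(7,3)=274+6·225=1624 | T(7,4)=225+6·85=735 | T(7,5)=85+6·15=175 | T(7,6)=15+6·1=21 | T(7,7)=1+6·0=1
i=8: T(8,4)=1624+7·735=6769 | T(8,5)=735+7·175=1960 | T(8,6)=175+7·21=322 | T(8,7)=21+7·1=28 | T(8,8)=1+7·0=1
i=9: T(9,5)=6769+8·1960=22449 | T(9,6)=1960+8·322=4536 | T(9,7)=322+8·28=546 | T(9,8)=28+8·1=36
Read c(9,5) = 22449, c(9,6) = 4536, c(9,7) = 546, c(9,8) = 36.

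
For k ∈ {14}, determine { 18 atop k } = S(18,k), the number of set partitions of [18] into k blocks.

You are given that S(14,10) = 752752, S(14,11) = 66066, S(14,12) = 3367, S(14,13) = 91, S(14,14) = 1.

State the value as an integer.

r15: T_15,11=11×66066+752752=1479478; T_15,12=12×3367+66066=106470; T_15,13=13×91+3367=4550; T_15,14=14×1+91=105
r16: T_16,12=12×106470+1479478=2757118; T_16,13=13×4550+106470=165620; T_16,14=14×105+4550=6020
r17: T_17,13=13×165620+2757118=4910178; T_17,14=14×6020+165620=249900
r18: T_18,14=14×249900+4910178=8408778
Read S(18,14) = 8408778.

8408778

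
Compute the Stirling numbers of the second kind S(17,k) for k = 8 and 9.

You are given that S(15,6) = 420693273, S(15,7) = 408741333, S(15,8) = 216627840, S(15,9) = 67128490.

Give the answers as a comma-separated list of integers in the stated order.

[16] T[16,7]:7*408741333+420693273=3281882604 · T[16,8]:8*216627840+408741333=2141764053 · T[16,9]:9*67128490+216627840=820784250
[17] T[17,8]:8*2141764053+3281882604=20415995028 · T[17,9]:9*820784250+2141764053=9528822303
Read S(17,8) = 20415995028, S(17,9) = 9528822303.

20415995028, 9528822303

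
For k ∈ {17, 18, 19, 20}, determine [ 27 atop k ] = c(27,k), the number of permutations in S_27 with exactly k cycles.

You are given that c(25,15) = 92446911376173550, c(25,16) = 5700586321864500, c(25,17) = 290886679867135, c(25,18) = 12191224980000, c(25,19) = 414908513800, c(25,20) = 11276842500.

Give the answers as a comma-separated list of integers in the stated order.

[26] T[26,16]:25*5700586321864500+92446911376173550=234961569422786050 · T[26,17]:25*290886679867135+5700586321864500=12972753318542875 · T[26,18]:25*12191224980000+290886679867135=595667304367135 · T[26,19]:25*414908513800+12191224980000=22563937825000 · T[26,20]:25*11276842500+414908513800=696829576300
[27] T[27,17]:26*12972753318542875+234961569422786050=572253155704900800 · T[27,18]:26*595667304367135+12972753318542875=28460103232088385 · T[27,19]:26*22563937825000+595667304367135=1182329687817135 · T[27,20]:26*696829576300+22563937825000=40681506808800
Read c(27,17) = 572253155704900800, c(27,18) = 28460103232088385, c(27,19) = 1182329687817135, c(27,20) = 40681506808800.

572253155704900800, 28460103232088385, 1182329687817135, 40681506808800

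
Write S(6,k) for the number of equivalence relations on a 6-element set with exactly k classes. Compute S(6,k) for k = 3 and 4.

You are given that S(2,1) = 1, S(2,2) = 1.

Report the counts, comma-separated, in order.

[3] T[3,1]:1*1+0=1 · T[3,2]:2*1+1=3 · T[3,3]:3*0+1=1
[4] T[4,1]:1*1+0=1 · T[4,2]:2*3+1=7 · T[4,3]:3*1+3=6 · T[4,4]:4*0+1=1
[5] T[5,2]:2*7+1=15 · T[5,3]:3*6+7=25 · T[5,4]:4*1+6=10
[6] T[6,3]:3*25+15=90 · T[6,4]:4*10+25=65
Read S(6,3) = 90, S(6,4) = 65.

90, 65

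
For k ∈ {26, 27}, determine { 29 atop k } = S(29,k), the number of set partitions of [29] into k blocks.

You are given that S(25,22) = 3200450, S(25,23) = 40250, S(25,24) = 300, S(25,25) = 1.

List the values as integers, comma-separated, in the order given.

row 26: T[26][23]=23·40250+3200450=4126200  T[26][24]=24·300+40250=47450  T[26][25]=25·1+300=325  T[26][26]=26·0+1=1
row 27: T[27][24]=24·47450+4126200=5265000  T[27][25]=25·325+47450=55575  T[27][26]=26·1+325=351  T[27][27]=27·0+1=1
row 28: T[28][25]=25·55575+5265000=6654375  T[28][26]=26·351+55575=64701  T[28][27]=27·1+351=378
row 29: T[29][26]=26·64701+6654375=8336601  T[29][27]=27·378+64701=74907
Read S(29,26) = 8336601, S(29,27) = 74907.

8336601, 74907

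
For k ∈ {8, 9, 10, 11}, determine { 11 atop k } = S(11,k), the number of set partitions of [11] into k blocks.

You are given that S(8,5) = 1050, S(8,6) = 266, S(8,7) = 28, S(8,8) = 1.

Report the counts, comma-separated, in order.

r9: T_9,6=6×266+1050=2646; T_9,7=7×28+266=462; T_9,8=8×1+28=36; T_9,9=9×0+1=1
r10: T_10,7=7×462+2646=5880; T_10,8=8×36+462=750; T_10,9=9×1+36=45; T_10,10=10×0+1=1
r11: T_11,8=8×750+5880=11880; T_11,9=9×45+750=1155; T_11,10=10×1+45=55; T_11,11=11×0+1=1
Read S(11,8) = 11880, S(11,9) = 1155, S(11,10) = 55, S(11,11) = 1.

11880, 1155, 55, 1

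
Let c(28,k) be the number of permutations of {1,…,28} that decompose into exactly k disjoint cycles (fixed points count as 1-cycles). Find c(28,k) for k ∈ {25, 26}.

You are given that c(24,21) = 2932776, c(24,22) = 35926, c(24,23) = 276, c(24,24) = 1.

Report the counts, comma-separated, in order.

7739550, 67977

@25  (25,22):35926·24+2932776→3795000, (25,23):276·24+35926→42550, (25,24):1·24+276→300, (25,25):0·24+1→1
@26  (26,23):42550·25+3795000→4858750, (26,24):300·25+42550→50050, (26,25):1·25+300→325, (26,26):0·25+1→1
@27  (27,24):50050·26+4858750→6160050, (27,25):325·26+50050→58500, (27,26):1·26+325→351
@28  (28,25):58500·27+6160050→7739550, (28,26):351·27+58500→67977
Read c(28,25) = 7739550, c(28,26) = 67977.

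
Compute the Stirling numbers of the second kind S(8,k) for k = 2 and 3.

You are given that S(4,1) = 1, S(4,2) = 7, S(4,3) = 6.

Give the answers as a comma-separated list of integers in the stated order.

r5: T_5,1=1×1+0=1; T_5,2=2×7+1=15; T_5,3=3×6+7=25
r6: T_6,1=1×1+0=1; T_6,2=2×15+1=31; T_6,3=3×25+15=90
r7: T_7,1=1×1+0=1; T_7,2=2×31+1=63; T_7,3=3×90+31=301
r8: T_8,2=2×63+1=127; T_8,3=3×301+63=966
Read S(8,2) = 127, S(8,3) = 966.

127, 966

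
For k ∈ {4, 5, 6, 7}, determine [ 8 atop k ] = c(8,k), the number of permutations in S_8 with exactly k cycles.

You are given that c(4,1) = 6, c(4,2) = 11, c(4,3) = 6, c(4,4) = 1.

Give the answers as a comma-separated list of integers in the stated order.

@5  (5,1):6·4+0→24, (5,2):11·4+6→50, (5,3):6·4+11→35, (5,4):1·4+6→10, (5,5):0·4+1→1
@6  (6,2):50·5+24→274, (6,3):35·5+50→225, (6,4):10·5+35→85, (6,5):1·5+10→15, (6,6):0·5+1→1
@7  (7,3):225·6+274→1624, (7,4):85·6+225→735, (7,5):15·6+85→175, (7,6):1·6+15→21, (7,7):0·6+1→1
@8  (8,4):735·7+1624→6769, (8,5):175·7+735→1960, (8,6):21·7+175→322, (8,7):1·7+21→28
Read c(8,4) = 6769, c(8,5) = 1960, c(8,6) = 322, c(8,7) = 28.

6769, 1960, 322, 28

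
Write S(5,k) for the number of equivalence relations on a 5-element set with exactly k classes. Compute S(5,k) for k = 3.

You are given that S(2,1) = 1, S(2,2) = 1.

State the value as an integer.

25

i=3: T(3,1)=0+1·1=1 | T(3,2)=1+2·1=3 | T(3,3)=1+3·0=1
i=4: T(4,2)=1+2·3=7 | T(4,3)=3+3·1=6
i=5: T(5,3)=7+3·6=25
Read S(5,3) = 25.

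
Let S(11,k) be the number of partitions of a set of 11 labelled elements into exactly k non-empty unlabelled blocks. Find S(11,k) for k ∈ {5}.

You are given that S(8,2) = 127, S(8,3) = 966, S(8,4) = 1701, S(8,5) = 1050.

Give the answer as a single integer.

r9: T_9,3=3×966+127=3025; T_9,4=4×1701+966=7770; T_9,5=5×1050+1701=6951
r10: T_10,4=4×7770+3025=34105; T_10,5=5×6951+7770=42525
r11: T_11,5=5×42525+34105=246730
Read S(11,5) = 246730.

246730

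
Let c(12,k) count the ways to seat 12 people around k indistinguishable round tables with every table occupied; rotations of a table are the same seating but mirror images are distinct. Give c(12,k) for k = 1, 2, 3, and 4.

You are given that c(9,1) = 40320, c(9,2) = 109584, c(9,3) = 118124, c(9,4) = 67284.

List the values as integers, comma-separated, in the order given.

@10  (10,1):40320·9+0→362880, (10,2):109584·9+40320→1026576, (10,3):118124·9+109584→1172700, (10,4):67284·9+118124→723680
@11  (11,1):362880·10+0→3628800, (11,2):1026576·10+362880→10628640, (11,3):1172700·10+1026576→12753576, (11,4):723680·10+1172700→8409500
@12  (12,1):3628800·11+0→39916800, (12,2):10628640·11+3628800→120543840, (12,3):12753576·11+10628640→150917976, (12,4):8409500·11+12753576→105258076
Read c(12,1) = 39916800, c(12,2) = 120543840, c(12,3) = 150917976, c(12,4) = 105258076.

39916800, 120543840, 150917976, 105258076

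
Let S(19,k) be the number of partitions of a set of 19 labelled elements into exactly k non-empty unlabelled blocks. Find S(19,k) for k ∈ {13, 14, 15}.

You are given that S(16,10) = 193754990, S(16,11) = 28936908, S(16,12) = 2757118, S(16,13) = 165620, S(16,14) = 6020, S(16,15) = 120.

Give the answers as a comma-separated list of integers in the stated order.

r17: T_17,11=11×28936908+193754990=512060978; T_17,12=12×2757118+28936908=62022324; T_17,13=13×165620+2757118=4910178; T_17,14=14×6020+165620=249900; T_17,15=15×120+6020=7820
r18: T_18,12=12×62022324+512060978=1256328866; T_18,13=13×4910178+62022324=125854638; T_18,14=14×249900+4910178=8408778; T_18,15=15×7820+249900=367200
r19: T_19,13=13×125854638+1256328866=2892439160; T_19,14=14×8408778+125854638=243577530; T_19,15=15×367200+8408778=13916778
Read S(19,13) = 2892439160, S(19,14) = 243577530, S(19,15) = 13916778.

2892439160, 243577530, 13916778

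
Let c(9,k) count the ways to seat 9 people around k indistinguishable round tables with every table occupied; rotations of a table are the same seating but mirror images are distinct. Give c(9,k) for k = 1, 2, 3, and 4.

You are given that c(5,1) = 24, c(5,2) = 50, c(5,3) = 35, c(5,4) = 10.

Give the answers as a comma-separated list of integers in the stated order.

40320, 109584, 118124, 67284

i=6: T(6,1)=0+5·24=120 | T(6,2)=24+5·50=274 | T(6,3)=50+5·35=225 | T(6,4)=35+5·10=85
i=7: T(7,1)=0+6·120=720 | T(7,2)=120+6·274=1764 | T(7,3)=274+6·225=1624 | T(7,4)=225+6·85=735
i=8: T(8,1)=0+7·720=5040 | T(8,2)=720+7·1764=13068 | T(8,3)=1764+7·1624=13132 | T(8,4)=1624+7·735=6769
i=9: T(9,1)=0+8·5040=40320 | T(9,2)=5040+8·13068=109584 | T(9,3)=13068+8·13132=118124 | T(9,4)=13132+8·6769=67284
Read c(9,1) = 40320, c(9,2) = 109584, c(9,3) = 118124, c(9,4) = 67284.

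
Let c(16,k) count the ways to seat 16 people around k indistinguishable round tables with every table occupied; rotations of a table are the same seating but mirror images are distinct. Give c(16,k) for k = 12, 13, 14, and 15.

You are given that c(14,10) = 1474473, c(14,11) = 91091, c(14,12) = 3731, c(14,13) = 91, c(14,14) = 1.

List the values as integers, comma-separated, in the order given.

4899622, 218400, 6580, 120

row 15: T[15][11]=14·91091+1474473=2749747  T[15][12]=14·3731+91091=143325  T[15][13]=14·91+3731=5005  T[15][14]=14·1+91=105  T[15][15]=14·0+1=1
row 16: T[16][12]=15·143325+2749747=4899622  T[16][13]=15·5005+143325=218400  T[16][14]=15·105+5005=6580  T[16][15]=15·1+105=120
Read c(16,12) = 4899622, c(16,13) = 218400, c(16,14) = 6580, c(16,15) = 120.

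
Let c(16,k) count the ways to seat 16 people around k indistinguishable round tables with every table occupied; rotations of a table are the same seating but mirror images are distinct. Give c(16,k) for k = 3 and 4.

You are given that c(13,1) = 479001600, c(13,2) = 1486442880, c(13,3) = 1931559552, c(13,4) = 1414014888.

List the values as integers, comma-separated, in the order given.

i=14: T(14,1)=0+13·479001600=6227020800 | T(14,2)=479001600+13·1486442880=19802759040 | T(14,3)=1486442880+13·1931559552=26596717056 | T(14,4)=1931559552+13·1414014888=20313753096
i=15: T(15,2)=6227020800+14·19802759040=283465647360 | T(15,3)=19802759040+14·26596717056=392156797824 | T(15,4)=26596717056+14·20313753096=310989260400
i=16: T(16,3)=283465647360+15·392156797824=6165817614720 | T(16,4)=392156797824+15·310989260400=5056995703824
Read c(16,3) = 6165817614720, c(16,4) = 5056995703824.

6165817614720, 5056995703824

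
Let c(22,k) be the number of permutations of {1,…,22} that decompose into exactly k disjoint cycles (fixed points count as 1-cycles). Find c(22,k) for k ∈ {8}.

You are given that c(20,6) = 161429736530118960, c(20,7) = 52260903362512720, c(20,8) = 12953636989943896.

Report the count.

7744654310169576800

@21  (21,7):52260903362512720·20+161429736530118960→1206647803780373360, (21,8):12953636989943896·20+52260903362512720→311333643161390640
@22  (22,8):311333643161390640·21+1206647803780373360→7744654310169576800
Read c(22,8) = 7744654310169576800.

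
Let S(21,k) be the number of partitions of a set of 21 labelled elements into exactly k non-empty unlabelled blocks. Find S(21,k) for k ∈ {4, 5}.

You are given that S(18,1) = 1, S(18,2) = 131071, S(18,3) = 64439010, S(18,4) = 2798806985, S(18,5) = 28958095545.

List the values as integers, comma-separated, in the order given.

@19  (19,2):131071·2+1→262143, (19,3):64439010·3+131071→193448101, (19,4):2798806985·4+64439010→11259666950, (19,5):28958095545·5+2798806985→147589284710
@20  (20,3):193448101·3+262143→580606446, (20,4):11259666950·4+193448101→45232115901, (20,5):147589284710·5+11259666950→749206090500
@21  (21,4):45232115901·4+580606446→181509070050, (21,5):749206090500·5+45232115901→3791262568401
Read S(21,4) = 181509070050, S(21,5) = 3791262568401.

181509070050, 3791262568401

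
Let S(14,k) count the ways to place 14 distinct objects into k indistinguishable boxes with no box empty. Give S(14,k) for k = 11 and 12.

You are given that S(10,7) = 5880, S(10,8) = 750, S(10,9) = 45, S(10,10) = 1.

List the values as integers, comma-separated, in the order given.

66066, 3367

i=11: T(11,8)=5880+8·750=11880 | T(11,9)=750+9·45=1155 | T(11,10)=45+10·1=55 | T(11,11)=1+11·0=1
i=12: T(12,9)=11880+9·1155=22275 | T(12,10)=1155+10·55=1705 | T(12,11)=55+11·1=66 | T(12,12)=1+12·0=1
i=13: T(13,10)=22275+10·1705=39325 | T(13,11)=1705+11·66=2431 | T(13,12)=66+12·1=78
i=14: T(14,11)=39325+11·2431=66066 | T(14,12)=2431+12·78=3367
Read S(14,11) = 66066, S(14,12) = 3367.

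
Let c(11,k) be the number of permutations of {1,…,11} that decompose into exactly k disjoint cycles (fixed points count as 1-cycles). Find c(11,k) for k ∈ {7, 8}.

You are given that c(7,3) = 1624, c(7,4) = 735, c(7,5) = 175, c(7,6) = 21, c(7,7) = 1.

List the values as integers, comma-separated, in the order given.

r8: T_8,4=7×735+1624=6769; T_8,5=7×175+735=1960; T_8,6=7×21+175=322; T_8,7=7×1+21=28; T_8,8=7×0+1=1
r9: T_9,5=8×1960+6769=22449; T_9,6=8×322+1960=4536; T_9,7=8×28+322=546; T_9,8=8×1+28=36
r10: T_10,6=9×4536+22449=63273; T_10,7=9×546+4536=9450; T_10,8=9×36+546=870
r11: T_11,7=10×9450+63273=157773; T_11,8=10×870+9450=18150
Read c(11,7) = 157773, c(11,8) = 18150.

157773, 18150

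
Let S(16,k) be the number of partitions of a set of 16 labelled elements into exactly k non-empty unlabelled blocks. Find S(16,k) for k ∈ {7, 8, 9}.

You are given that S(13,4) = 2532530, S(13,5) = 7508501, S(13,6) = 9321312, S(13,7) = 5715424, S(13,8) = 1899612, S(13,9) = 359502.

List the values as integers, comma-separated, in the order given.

3281882604, 2141764053, 820784250

i=14: T(14,5)=2532530+5·7508501=40075035 | T(14,6)=7508501+6·9321312=63436373 | T(14,7)=9321312+7·5715424=49329280 | T(14,8)=5715424+8·1899612=20912320 | T(14,9)=1899612+9·359502=5135130
i=15: T(15,6)=40075035+6·63436373=420693273 | T(15,7)=63436373+7·49329280=408741333 | T(15,8)=49329280+8·20912320=216627840 | T(15,9)=20912320+9·5135130=67128490
i=16: T(16,7)=420693273+7·408741333=3281882604 | T(16,8)=408741333+8·216627840=2141764053 | T(16,9)=216627840+9·67128490=820784250
Read S(16,7) = 3281882604, S(16,8) = 2141764053, S(16,9) = 820784250.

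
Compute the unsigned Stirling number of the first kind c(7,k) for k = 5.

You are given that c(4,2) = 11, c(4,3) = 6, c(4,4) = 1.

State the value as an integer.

175

row 5: T[5][3]=4·6+11=35  T[5][4]=4·1+6=10  T[5][5]=4·0+1=1
row 6: T[6][4]=5·10+35=85  T[6][5]=5·1+10=15
row 7: T[7][5]=6·15+85=175
Read c(7,5) = 175.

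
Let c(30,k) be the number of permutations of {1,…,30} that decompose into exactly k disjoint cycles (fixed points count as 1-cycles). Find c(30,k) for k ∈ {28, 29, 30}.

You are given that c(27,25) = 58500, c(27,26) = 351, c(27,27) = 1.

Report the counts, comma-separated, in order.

row 28: T[28][26]=27·351+58500=67977  T[28][27]=27·1+351=378  T[28][28]=27·0+1=1
row 29: T[29][27]=28·378+67977=78561  T[29][28]=28·1+378=406  T[29][29]=28·0+1=1
row 30: T[30][28]=29·406+78561=90335  T[30][29]=29·1+406=435  T[30][30]=29·0+1=1
Read c(30,28) = 90335, c(30,29) = 435, c(30,30) = 1.

90335, 435, 1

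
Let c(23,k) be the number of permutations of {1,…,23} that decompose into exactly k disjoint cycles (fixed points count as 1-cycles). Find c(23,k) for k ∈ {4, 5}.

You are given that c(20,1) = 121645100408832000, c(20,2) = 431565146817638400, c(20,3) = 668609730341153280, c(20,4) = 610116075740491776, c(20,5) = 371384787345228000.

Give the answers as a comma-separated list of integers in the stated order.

6548684852703068697600, 4280722865357147142912

i=21: T(21,2)=121645100408832000+20·431565146817638400=8752948036761600000 | T(21,3)=431565146817638400+20·668609730341153280=13803759753640704000 | T(21,4)=668609730341153280+20·610116075740491776=12870931245150988800 | T(21,5)=610116075740491776+20·371384787345228000=8037811822645051776
i=22: T(22,3)=8752948036761600000+21·13803759753640704000=298631902863216384000 | T(22,4)=13803759753640704000+21·12870931245150988800=284093315901811468800 | T(22,5)=12870931245150988800+21·8037811822645051776=181664979520697076096
i=23: T(23,4)=298631902863216384000+22·284093315901811468800=6548684852703068697600 | T(23,5)=284093315901811468800+22·181664979520697076096=4280722865357147142912
Read c(23,4) = 6548684852703068697600, c(23,5) = 4280722865357147142912.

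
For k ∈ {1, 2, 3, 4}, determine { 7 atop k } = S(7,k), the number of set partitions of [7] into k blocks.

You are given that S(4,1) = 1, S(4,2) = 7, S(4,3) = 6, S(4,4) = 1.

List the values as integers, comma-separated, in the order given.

row 5: T[5][1]=1·1+0=1  T[5][2]=2·7+1=15  T[5][3]=3·6+7=25  T[5][4]=4·1+6=10
row 6: T[6][1]=1·1+0=1  T[6][2]=2·15+1=31  T[6][3]=3·25+15=90  T[6][4]=4·10+25=65
row 7: T[7][1]=1·1+0=1  T[7][2]=2·31+1=63  T[7][3]=3·90+31=301  T[7][4]=4·65+90=350
Read S(7,1) = 1, S(7,2) = 63, S(7,3) = 301, S(7,4) = 350.

1, 63, 301, 350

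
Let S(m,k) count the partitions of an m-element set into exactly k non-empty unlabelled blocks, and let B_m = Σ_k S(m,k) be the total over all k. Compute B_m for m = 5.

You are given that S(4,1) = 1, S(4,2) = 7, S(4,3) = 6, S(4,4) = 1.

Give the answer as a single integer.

i=5: T(5,1)=0+1·1=1 | T(5,2)=1+2·7=15 | T(5,3)=7+3·6=25 | T(5,4)=6+4·1=10 | T(5,5)=1+5·0=1
B_5 = ΣS(5,k) = 1+15+25+10+1 = 52

52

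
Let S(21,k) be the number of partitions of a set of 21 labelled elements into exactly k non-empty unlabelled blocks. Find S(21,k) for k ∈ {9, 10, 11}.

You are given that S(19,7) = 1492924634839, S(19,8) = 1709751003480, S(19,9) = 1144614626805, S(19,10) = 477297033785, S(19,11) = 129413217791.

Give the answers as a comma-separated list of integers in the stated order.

[20] T[20,8]:8*1709751003480+1492924634839=15170932662679 · T[20,9]:9*1144614626805+1709751003480=12011282644725 · T[20,10]:10*477297033785+1144614626805=5917584964655 · T[20,11]:11*129413217791+477297033785=1900842429486
[21] T[21,9]:9*12011282644725+15170932662679=123272476465204 · T[21,10]:10*5917584964655+12011282644725=71187132291275 · T[21,11]:11*1900842429486+5917584964655=26826851689001
Read S(21,9) = 123272476465204, S(21,10) = 71187132291275, S(21,11) = 26826851689001.

123272476465204, 71187132291275, 26826851689001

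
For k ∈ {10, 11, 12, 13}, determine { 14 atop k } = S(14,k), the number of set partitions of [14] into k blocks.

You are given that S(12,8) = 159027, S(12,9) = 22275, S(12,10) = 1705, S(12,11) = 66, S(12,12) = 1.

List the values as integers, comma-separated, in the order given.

752752, 66066, 3367, 91

i=13: T(13,9)=159027+9·22275=359502 | T(13,10)=22275+10·1705=39325 | T(13,11)=1705+11·66=2431 | T(13,12)=66+12·1=78 | T(13,13)=1+13·0=1
i=14: T(14,10)=359502+10·39325=752752 | T(14,11)=39325+11·2431=66066 | T(14,12)=2431+12·78=3367 | T(14,13)=78+13·1=91
Read S(14,10) = 752752, S(14,11) = 66066, S(14,12) = 3367, S(14,13) = 91.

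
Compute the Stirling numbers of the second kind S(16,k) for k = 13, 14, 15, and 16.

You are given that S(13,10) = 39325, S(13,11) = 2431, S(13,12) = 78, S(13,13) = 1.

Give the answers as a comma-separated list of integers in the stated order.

@14  (14,11):2431·11+39325→66066, (14,12):78·12+2431→3367, (14,13):1·13+78→91, (14,14):0·14+1→1
@15  (15,12):3367·12+66066→106470, (15,13):91·13+3367→4550, (15,14):1·14+91→105, (15,15):0·15+1→1
@16  (16,13):4550·13+106470→165620, (16,14):105·14+4550→6020, (16,15):1·15+105→120, (16,16):0·16+1→1
Read S(16,13) = 165620, S(16,14) = 6020, S(16,15) = 120, S(16,16) = 1.

165620, 6020, 120, 1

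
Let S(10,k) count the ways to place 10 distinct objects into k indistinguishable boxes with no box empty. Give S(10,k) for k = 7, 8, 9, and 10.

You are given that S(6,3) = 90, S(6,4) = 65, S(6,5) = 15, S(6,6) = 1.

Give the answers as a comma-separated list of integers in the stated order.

5880, 750, 45, 1

row 7: T[7][4]=4·65+90=350  T[7][5]=5·15+65=140  T[7][6]=6·1+15=21  T[7][7]=7·0+1=1
row 8: T[8][5]=5·140+350=1050  T[8][6]=6·21+140=266  T[8][7]=7·1+21=28  T[8][8]=8·0+1=1
row 9: T[9][6]=6·266+1050=2646  T[9][7]=7·28+266=462  T[9][8]=8·1+28=36  T[9][9]=9·0+1=1
row 10: T[10][7]=7·462+2646=5880  T[10][8]=8·36+462=750  T[10][9]=9·1+36=45  T[10][10]=10·0+1=1
Read S(10,7) = 5880, S(10,8) = 750, S(10,9) = 45, S(10,10) = 1.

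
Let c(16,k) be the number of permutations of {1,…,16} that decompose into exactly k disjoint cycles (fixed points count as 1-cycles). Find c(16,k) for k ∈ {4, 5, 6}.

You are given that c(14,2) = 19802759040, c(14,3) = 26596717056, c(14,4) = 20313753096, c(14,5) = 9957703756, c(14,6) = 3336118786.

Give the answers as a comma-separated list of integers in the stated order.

i=15: T(15,3)=19802759040+14·26596717056=392156797824 | T(15,4)=26596717056+14·20313753096=310989260400 | T(15,5)=20313753096+14·9957703756=159721605680 | T(15,6)=9957703756+14·3336118786=56663366760
i=16: T(16,4)=392156797824+15·310989260400=5056995703824 | T(16,5)=310989260400+15·159721605680=2706813345600 | T(16,6)=159721605680+15·56663366760=1009672107080
Read c(16,4) = 5056995703824, c(16,5) = 2706813345600, c(16,6) = 1009672107080.

5056995703824, 2706813345600, 1009672107080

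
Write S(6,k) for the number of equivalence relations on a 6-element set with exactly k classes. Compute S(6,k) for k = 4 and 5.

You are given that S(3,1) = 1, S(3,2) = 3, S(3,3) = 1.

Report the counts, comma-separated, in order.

[4] T[4,2]:2*3+1=7 · T[4,3]:3*1+3=6 · T[4,4]:4*0+1=1
[5] T[5,3]:3*6+7=25 · T[5,4]:4*1+6=10 · T[5,5]:5*0+1=1
[6] T[6,4]:4*10+25=65 · T[6,5]:5*1+10=15
Read S(6,4) = 65, S(6,5) = 15.

65, 15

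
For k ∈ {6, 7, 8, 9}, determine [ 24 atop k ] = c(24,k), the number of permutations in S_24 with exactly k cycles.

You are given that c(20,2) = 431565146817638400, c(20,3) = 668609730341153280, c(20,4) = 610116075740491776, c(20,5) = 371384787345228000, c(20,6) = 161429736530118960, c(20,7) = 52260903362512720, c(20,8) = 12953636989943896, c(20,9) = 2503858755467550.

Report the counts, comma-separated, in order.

50779532534302850198976, 18588776355051949776576, 5304713715525445812976, 1204749260161737632496

r21: T_21,3=20×668609730341153280+431565146817638400=13803759753640704000; T_21,4=20×610116075740491776+668609730341153280=12870931245150988800; T_21,5=20×371384787345228000+610116075740491776=8037811822645051776; T_21,6=20×161429736530118960+371384787345228000=3599979517947607200; T_21,7=20×52260903362512720+161429736530118960=1206647803780373360; T_21,8=20×12953636989943896+52260903362512720=311333643161390640; T_21,9=20×2503858755467550+12953636989943896=63030812099294896
r22: T_22,4=21×12870931245150988800+13803759753640704000=284093315901811468800; T_22,5=21×8037811822645051776+12870931245150988800=181664979520697076096; T_22,6=21×3599979517947607200+8037811822645051776=83637381699544802976; T_22,7=21×1206647803780373360+3599979517947607200=28939583397335447760; T_22,8=21×311333643161390640+1206647803780373360=7744654310169576800; T_22,9=21×63030812099294896+311333643161390640=1634980697246583456
r23: T_23,5=22×181664979520697076096+284093315901811468800=4280722865357147142912; T_23,6=22×83637381699544802976+181664979520697076096=2021687376910682741568; T_23,7=22×28939583397335447760+83637381699544802976=720308216440924653696; T_23,8=22×7744654310169576800+28939583397335447760=199321978221066137360; T_23,9=22×1634980697246583456+7744654310169576800=43714229649594412832
r24: T_24,6=23×2021687376910682741568+4280722865357147142912=50779532534302850198976; T_24,7=23×720308216440924653696+2021687376910682741568=18588776355051949776576; T_24,8=23×199321978221066137360+720308216440924653696=5304713715525445812976; T_24,9=23×43714229649594412832+199321978221066137360=1204749260161737632496
Read c(24,6) = 50779532534302850198976, c(24,7) = 18588776355051949776576, c(24,8) = 5304713715525445812976, c(24,9) = 1204749260161737632496.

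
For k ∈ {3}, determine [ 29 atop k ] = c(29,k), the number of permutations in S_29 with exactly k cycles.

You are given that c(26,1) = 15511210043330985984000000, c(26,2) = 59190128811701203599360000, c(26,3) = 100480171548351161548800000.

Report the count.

2105684281550279072336117760000

r27: T_27,1=26×15511210043330985984000000+0=403291461126605635584000000; T_27,2=26×59190128811701203599360000+15511210043330985984000000=1554454559147562279567360000; T_27,3=26×100480171548351161548800000+59190128811701203599360000=2671674589068831403868160000
r28: T_28,2=27×1554454559147562279567360000+403291461126605635584000000=42373564558110787183902720000; T_28,3=27×2671674589068831403868160000+1554454559147562279567360000=73689668464006010184007680000
r29: T_29,3=28×73689668464006010184007680000+42373564558110787183902720000=2105684281550279072336117760000
Read c(29,3) = 2105684281550279072336117760000.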